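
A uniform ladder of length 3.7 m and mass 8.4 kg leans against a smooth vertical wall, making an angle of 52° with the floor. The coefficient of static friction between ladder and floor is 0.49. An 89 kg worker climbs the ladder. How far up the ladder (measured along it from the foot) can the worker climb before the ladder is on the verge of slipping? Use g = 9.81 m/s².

d ≈ 2.36 m

Take moments about the foot of the ladder.
Ladder weight 8.4×9.81 = 82.4 N acts at 1.85 m along the ladder; its horizontal arm is 1.85·cos52° = 1.139 m → τ = 93.85 N·m clockwise.
Worker weight 89×9.81 = 873.1 N at distance d → arm d·cos52° → τ = 873.1·d·0.6157 clockwise.
Wall normal N at the top has arm L sinθ = 2.916 m counterclockwise, so Στ = 0 gives N·2.916 = 93.85 + 537.6·d.
ΣFy = 0 ⇒ N_floor = 955.5 N, so the maximum friction is μ_s·N_floor = 0.49×955.5 = 468.2 N. ΣFx = 0 ⇒ N_wall = f, so at the slipping point N = 468.2 N.
Substituting: 468.2×2.916 = 93.85 + 537.6·d ⇒ d = (1365 − 93.85) / 537.6 = 2.36 m.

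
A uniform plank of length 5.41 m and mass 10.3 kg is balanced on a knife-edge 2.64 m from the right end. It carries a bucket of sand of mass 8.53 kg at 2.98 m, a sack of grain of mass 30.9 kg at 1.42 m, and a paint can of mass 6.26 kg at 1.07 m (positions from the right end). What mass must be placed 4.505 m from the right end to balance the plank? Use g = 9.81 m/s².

Sum moments about the knife-edge (at 2.64 m from the right end) (the support reaction has zero arm there).
Beam weight: 10.3 × 9.81 = 101 N down at 2.705 m → arm 0.065 m, τ = 101 × 0.065 = 6.565 N·m counterclockwise.
Bucket of sand: 8.53 × 9.81 = 83.68 N down at 2.98 m → arm 0.34 m, τ = 83.68 × 0.34 = 28.45 N·m counterclockwise.
Sack of grain: 30.9 × 9.81 = 303.1 N down at 1.42 m → arm 1.22 m, τ = 303.1 × 1.22 = 369.8 N·m clockwise.
Paint can: 6.26 × 9.81 = 61.41 N down at 1.07 m → arm 1.57 m, τ = 61.41 × 1.57 = 96.41 N·m clockwise.
Net moment of known loads = 431.2 N·m clockwise.
An unknown mass m at 4.505 m has arm 1.865 m; its moment is m·g·1.865 counterclockwise.
Setting net torque to zero: m × 9.81 × 1.865 = 431.2 → m = 431.2 / (9.81 × 1.865) = 23.6 kg.

m ≈ 23.6 kg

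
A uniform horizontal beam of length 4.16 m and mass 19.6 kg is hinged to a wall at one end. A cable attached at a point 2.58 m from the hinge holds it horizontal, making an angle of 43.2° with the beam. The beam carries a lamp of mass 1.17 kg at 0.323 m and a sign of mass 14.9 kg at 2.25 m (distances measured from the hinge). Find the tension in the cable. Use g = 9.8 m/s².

Taking torques about the hinge:
Beam weight: 19.6 × 9.8 = 192.1 N down at 2.08 m → arm 2.08 m, τ = 192.1 × 2.08 = 399.6 N·m clockwise.
Lamp: 1.17 × 9.8 = 11.47 N down at 0.323 m → arm 0.323 m, τ = 11.47 × 0.323 = 3.705 N·m clockwise.
Sign: 14.9 × 9.8 = 146 N down at 2.25 m → arm 2.25 m, τ = 146 × 2.25 = 328.5 N·m clockwise.
Total clockwise load moment = 731.8 N·m.
The cable tension T acts at 2.58 m; only its component perpendicular to the beam, T sinθ, produces torque. sin 43.2° = 0.6845.
Στ = 0 ⇒ T × 2.58 × 0.6845 = 731.8 ⇒ T = 731.8 / 1.766 = 414 N.

T ≈ 414 N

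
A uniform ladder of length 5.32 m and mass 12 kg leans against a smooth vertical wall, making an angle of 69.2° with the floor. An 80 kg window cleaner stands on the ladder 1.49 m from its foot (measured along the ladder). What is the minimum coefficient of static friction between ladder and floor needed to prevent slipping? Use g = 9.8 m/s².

μ_min ≈ 0.117

Taking torques about the foot of the ladder:
Ladder weight 12×9.8 = 117.6 N acts at 2.66 m along the ladder; its horizontal arm is 2.66·cos69.2° = 0.9446 m → τ = 111.1 N·m clockwise.
Window cleaner: 80×9.8 = 784 N at 1.49 m → arm 0.5291 m → τ = 414.8 N·m clockwise.
Wall normal N acts horizontally at the top; its moment arm is the height L sinθ = 5.32·sin69.2° = 4.973 m, counterclockwise.
For rotational equilibrium, N × 4.973 = 525.9, so N = 105.8 N.
ΣFx = 0 ⇒ f = N_wall = 105.8 N. ΣFy = 0 ⇒ N_floor = 901.6 N.
μ_min = f / N_floor = 105.8 / 901.6 = 0.117.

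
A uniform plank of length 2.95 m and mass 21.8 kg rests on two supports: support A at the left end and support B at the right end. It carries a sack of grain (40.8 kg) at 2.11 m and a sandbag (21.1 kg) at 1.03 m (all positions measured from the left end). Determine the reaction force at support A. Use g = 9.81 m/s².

Taking torques about support B:
Beam weight: 21.8 × 9.81 = 213.9 N down at 1.475 m → arm 1.475 m, τ = 213.9 × 1.475 = 315.5 N·m counterclockwise.
Sack of grain: 40.8 × 9.81 = 400.2 N down at 2.11 m → arm 0.84 m, τ = 400.2 × 0.84 = 336.2 N·m counterclockwise.
Sandbag: 21.1 × 9.81 = 207 N down at 1.03 m → arm 1.92 m, τ = 207 × 1.92 = 397.4 N·m counterclockwise.
Net load moment about support B = 1049 N·m counterclockwise.
Reaction R at support A is upward at 0 m, arm 2.95 m → moment R × 2.95 clockwise.
Balancing moments: R × 2.95 = 1049, giving R = 356 N.

R_A ≈ 356 N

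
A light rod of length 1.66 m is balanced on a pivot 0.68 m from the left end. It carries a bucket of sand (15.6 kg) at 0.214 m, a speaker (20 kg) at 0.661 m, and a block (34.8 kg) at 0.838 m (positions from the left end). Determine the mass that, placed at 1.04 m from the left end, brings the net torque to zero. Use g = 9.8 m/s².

m ≈ 5.98 kg

Sum moments about the pivot (at 0.68 m from the left end) (the support reaction has zero arm there).
Bucket of sand: 15.6 × 9.8 = 152.9 N down at 0.214 m → arm 0.466 m, τ = 152.9 × 0.466 = 71.25 N·m counterclockwise.
Speaker: 20 × 9.8 = 196 N down at 0.661 m → arm 0.019 m, τ = 196 × 0.019 = 3.724 N·m counterclockwise.
Block: 34.8 × 9.8 = 341 N down at 0.838 m → arm 0.158 m, τ = 341 × 0.158 = 53.88 N·m clockwise.
Net moment of known loads = 21.09 N·m counterclockwise.
An unknown mass m at 1.04 m has arm 0.36 m; its moment is m·g·0.36 clockwise.
Balancing moments: m × 9.8 × 0.36 = 21.09, giving m = 21.09 / (9.8 × 0.36) = 5.98 kg.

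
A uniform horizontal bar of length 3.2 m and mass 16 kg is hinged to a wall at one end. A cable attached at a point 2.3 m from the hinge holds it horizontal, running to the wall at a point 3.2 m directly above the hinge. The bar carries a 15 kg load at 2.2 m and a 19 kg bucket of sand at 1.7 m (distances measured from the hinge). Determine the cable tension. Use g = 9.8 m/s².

T ≈ 477 N

Taking torques about the hinge:
Beam weight: 16 × 9.8 = 156.8 N down at 1.6 m → arm 1.6 m, τ = 156.8 × 1.6 = 250.9 N·m clockwise.
Load: 15 × 9.8 = 147 N down at 2.2 m → arm 2.2 m, τ = 147 × 2.2 = 323.4 N·m clockwise.
Bucket of sand: 19 × 9.8 = 186.2 N down at 1.7 m → arm 1.7 m, τ = 186.2 × 1.7 = 316.5 N·m clockwise.
Total clockwise load moment = 890.8 N·m.
The cable tension T acts at 2.3 m; only its component perpendicular to the bar, T sinθ, produces torque. sinθ = h/√(h²+d²) = 3.2/√(3.2²+2.3²) = 0.812.
Στ = 0 ⇒ T × 2.3 × 0.812 = 890.8 ⇒ T = 890.8 / 1.868 = 477 N.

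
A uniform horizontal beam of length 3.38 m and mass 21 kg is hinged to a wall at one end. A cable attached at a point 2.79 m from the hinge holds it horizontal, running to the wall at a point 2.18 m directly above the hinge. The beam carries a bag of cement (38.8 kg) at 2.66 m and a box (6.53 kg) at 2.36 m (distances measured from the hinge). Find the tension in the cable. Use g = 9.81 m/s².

Taking torques about the hinge:
Beam weight: 21 × 9.81 = 206 N down at 1.69 m → arm 1.69 m, τ = 206 × 1.69 = 348.1 N·m clockwise.
Bag of cement: 38.8 × 9.81 = 380.6 N down at 2.66 m → arm 2.66 m, τ = 380.6 × 2.66 = 1012 N·m clockwise.
Box: 6.53 × 9.81 = 64.06 N down at 2.36 m → arm 2.36 m, τ = 64.06 × 2.36 = 151.2 N·m clockwise.
Total clockwise load moment = 1511 N·m.
The cable tension T acts at 2.79 m; only its component perpendicular to the beam, T sinθ, produces torque. sinθ = h/√(h²+d²) = 2.18/√(2.18²+2.79²) = 0.6157.
For rotational equilibrium, T × 2.79 × 0.6157 = 1511, so T = 1511 / 1.718 = 880 N.

T ≈ 880 N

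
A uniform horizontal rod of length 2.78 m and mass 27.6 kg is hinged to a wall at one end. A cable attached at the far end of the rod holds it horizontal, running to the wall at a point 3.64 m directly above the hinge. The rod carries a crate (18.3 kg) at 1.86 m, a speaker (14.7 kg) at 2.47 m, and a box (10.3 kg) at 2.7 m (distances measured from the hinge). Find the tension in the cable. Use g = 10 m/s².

Taking torques about the hinge:
Beam weight: 27.6 × 10 = 276 N down at 1.39 m → arm 1.39 m, τ = 276 × 1.39 = 383.6 N·m clockwise.
Crate: 18.3 × 10 = 183 N down at 1.86 m → arm 1.86 m, τ = 183 × 1.86 = 340.4 N·m clockwise.
Speaker: 14.7 × 10 = 147 N down at 2.47 m → arm 2.47 m, τ = 147 × 2.47 = 363.1 N·m clockwise.
Box: 10.3 × 10 = 103 N down at 2.7 m → arm 2.7 m, τ = 103 × 2.7 = 278.1 N·m clockwise.
Total clockwise load moment = 1365 N·m.
The cable tension T acts at 2.78 m; only its component perpendicular to the rod, T sinθ, produces torque. sinθ = h/√(h²+d²) = 3.64/√(3.64²+2.78²) = 0.7947.
Στ = 0 ⇒ T × 2.78 × 0.7947 = 1365 ⇒ T = 1365 / 2.209 = 618 N.

T ≈ 618 N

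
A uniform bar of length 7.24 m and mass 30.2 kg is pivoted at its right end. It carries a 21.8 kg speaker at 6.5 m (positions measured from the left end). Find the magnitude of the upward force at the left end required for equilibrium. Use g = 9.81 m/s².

Taking torques about the right end:
Beam weight: 30.2 × 9.81 = 296.3 N down at 3.62 m → arm 3.62 m, τ = 296.3 × 3.62 = 1073 N·m counterclockwise.
Speaker: 21.8 × 9.81 = 213.9 N down at 6.5 m → arm 0.74 m, τ = 213.9 × 0.74 = 158.3 N·m counterclockwise.
Net moment of the loads = 1231 N·m counterclockwise.
The upward force F acts at the left end, arm 7.24 m, giving F × 7.24 clockwise.
For rotational equilibrium, F × 7.24 = 1231, so F = 1231 / 7.24 = 170 N.

F ≈ 170 N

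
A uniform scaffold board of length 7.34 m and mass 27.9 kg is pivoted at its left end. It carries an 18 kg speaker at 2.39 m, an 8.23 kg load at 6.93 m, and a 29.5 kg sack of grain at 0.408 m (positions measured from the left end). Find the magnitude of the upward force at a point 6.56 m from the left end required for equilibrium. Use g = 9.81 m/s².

F ≈ 321 N

Sum moments about the left end (the unknown pivot reaction has zero arm there).
Beam weight: 27.9 × 9.81 = 273.7 N down at 3.67 m → arm 3.67 m, τ = 273.7 × 3.67 = 1004 N·m clockwise.
Speaker: 18 × 9.81 = 176.6 N down at 2.39 m → arm 2.39 m, τ = 176.6 × 2.39 = 422.1 N·m clockwise.
Load: 8.23 × 9.81 = 80.74 N down at 6.93 m → arm 6.93 m, τ = 80.74 × 6.93 = 559.5 N·m clockwise.
Sack of grain: 29.5 × 9.81 = 289.4 N down at 0.408 m → arm 0.408 m, τ = 289.4 × 0.408 = 118.1 N·m clockwise.
Net moment of the loads = 2104 N·m clockwise.
The upward force F acts at a point 6.56 m from the left end, arm 6.56 m, giving F × 6.56 counterclockwise.
Setting net torque to zero: F × 6.56 = 2104 → F = 2104 / 6.56 = 321 N.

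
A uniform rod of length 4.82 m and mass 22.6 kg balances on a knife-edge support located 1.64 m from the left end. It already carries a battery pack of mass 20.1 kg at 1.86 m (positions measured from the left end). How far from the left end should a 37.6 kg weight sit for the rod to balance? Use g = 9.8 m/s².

Choose the knife-edge support (at 1.64 m from the left end) as the axis so the support reaction has zero arm there.
Beam weight: 22.6 × 9.8 = 221.5 N down at 2.41 m → arm 0.77 m, τ = 221.5 × 0.77 = 170.6 N·m clockwise.
Battery pack: 20.1 × 9.8 = 197 N down at 1.86 m → arm 0.22 m, τ = 197 × 0.22 = 43.34 N·m clockwise.
Net moment of existing loads = 213.9 N·m clockwise.
The weight weighs 37.6 × 9.8 = 368.5 N and must supply an equal counterclockwise moment, so its lever arm about the knife-edge support is 213.9 / 368.5 = 0.58 m.
That puts it at 1.64 − 0.58 = 1.06 m from the left end.

x ≈ 1.06 m from the left end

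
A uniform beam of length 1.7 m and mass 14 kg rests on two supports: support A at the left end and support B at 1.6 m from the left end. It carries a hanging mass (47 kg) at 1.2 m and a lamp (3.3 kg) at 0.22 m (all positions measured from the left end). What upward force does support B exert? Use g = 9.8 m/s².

R_B ≈ 423 N

About support A:
Beam weight: 14 × 9.8 = 137.2 N down at 0.85 m → arm 0.85 m, τ = 137.2 × 0.85 = 116.6 N·m clockwise.
Hanging mass: 47 × 9.8 = 460.6 N down at 1.2 m → arm 1.2 m, τ = 460.6 × 1.2 = 552.7 N·m clockwise.
Lamp: 3.3 × 9.8 = 32.34 N down at 0.22 m → arm 0.22 m, τ = 32.34 × 0.22 = 7.115 N·m clockwise.
Net load moment about support A = 676.4 N·m clockwise.
Reaction R at support B is upward at 1.6 m, arm 1.6 m → moment R × 1.6 counterclockwise.
Setting net torque to zero: R × 1.6 = 676.4 → R = 423 N.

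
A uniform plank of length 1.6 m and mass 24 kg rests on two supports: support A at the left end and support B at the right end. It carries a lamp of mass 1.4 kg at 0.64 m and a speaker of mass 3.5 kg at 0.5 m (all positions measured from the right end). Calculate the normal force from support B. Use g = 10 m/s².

R_B ≈ 152 N

Taking torques about support A:
Beam weight: 24 × 10 = 240 N down at 0.8 m → arm 0.8 m, τ = 240 × 0.8 = 192 N·m clockwise.
Lamp: 1.4 × 10 = 14 N down at 0.64 m → arm 0.96 m, τ = 14 × 0.96 = 13.44 N·m clockwise.
Speaker: 3.5 × 10 = 35 N down at 0.5 m → arm 1.1 m, τ = 35 × 1.1 = 38.5 N·m clockwise.
Net load moment about support A = 243.9 N·m clockwise.
Reaction R at support B is upward at 0 m, arm 1.6 m → moment R × 1.6 counterclockwise.
Balancing moments: R × 1.6 = 243.9, giving R = 152 N.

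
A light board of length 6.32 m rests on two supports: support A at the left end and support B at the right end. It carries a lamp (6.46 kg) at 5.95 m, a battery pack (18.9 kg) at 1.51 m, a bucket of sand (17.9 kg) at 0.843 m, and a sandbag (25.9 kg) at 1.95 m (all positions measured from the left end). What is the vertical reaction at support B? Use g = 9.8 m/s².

R_B ≈ 206 N

Choose support A as the axis so its reaction then has zero moment arm.
Lamp: 6.46 × 9.8 = 63.31 N down at 5.95 m → arm 5.95 m, τ = 63.31 × 5.95 = 376.7 N·m clockwise.
Battery pack: 18.9 × 9.8 = 185.2 N down at 1.51 m → arm 1.51 m, τ = 185.2 × 1.51 = 279.7 N·m clockwise.
Bucket of sand: 17.9 × 9.8 = 175.4 N down at 0.843 m → arm 0.843 m, τ = 175.4 × 0.843 = 147.9 N·m clockwise.
Sandbag: 25.9 × 9.8 = 253.8 N down at 1.95 m → arm 1.95 m, τ = 253.8 × 1.95 = 494.9 N·m clockwise.
Net load moment about support A = 1299 N·m clockwise.
Reaction R at support B is upward at 6.32 m, arm 6.32 m → moment R × 6.32 counterclockwise.
Στ = 0 ⇒ R × 6.32 = 1299 ⇒ R = 206 N.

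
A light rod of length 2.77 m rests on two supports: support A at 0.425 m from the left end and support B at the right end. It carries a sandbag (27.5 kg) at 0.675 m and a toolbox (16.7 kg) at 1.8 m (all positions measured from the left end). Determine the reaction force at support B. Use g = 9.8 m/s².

About support A:
Sandbag: 27.5 × 9.8 = 269.5 N down at 0.675 m → arm 0.25 m, τ = 269.5 × 0.25 = 67.38 N·m clockwise.
Toolbox: 16.7 × 9.8 = 163.7 N down at 1.8 m → arm 1.375 m, τ = 163.7 × 1.375 = 225.1 N·m clockwise.
Net load moment about support A = 292.5 N·m clockwise.
Reaction R at support B is upward at 2.77 m, arm 2.345 m → moment R × 2.345 counterclockwise.
Balancing moments: R × 2.345 = 292.5, giving R = 125 N.

R_B ≈ 125 N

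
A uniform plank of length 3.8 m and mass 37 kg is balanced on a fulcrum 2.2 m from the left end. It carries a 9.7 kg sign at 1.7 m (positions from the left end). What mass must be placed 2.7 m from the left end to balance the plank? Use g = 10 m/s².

Taking torques about the fulcrum (at 2.2 m from the left end):
Beam weight: 37 × 10 = 370 N down at 1.9 m → arm 0.3 m, τ = 370 × 0.3 = 111 N·m counterclockwise.
Sign: 9.7 × 10 = 97 N down at 1.7 m → arm 0.5 m, τ = 97 × 0.5 = 48.5 N·m counterclockwise.
Net moment of known loads = 159.5 N·m counterclockwise.
An unknown mass m at 2.7 m has arm 0.5 m; its moment is m·g·0.5 clockwise.
For rotational equilibrium, m × 10 × 0.5 = 159.5, so m = 159.5 / (10 × 0.5) = 31.9 kg.

m ≈ 31.9 kg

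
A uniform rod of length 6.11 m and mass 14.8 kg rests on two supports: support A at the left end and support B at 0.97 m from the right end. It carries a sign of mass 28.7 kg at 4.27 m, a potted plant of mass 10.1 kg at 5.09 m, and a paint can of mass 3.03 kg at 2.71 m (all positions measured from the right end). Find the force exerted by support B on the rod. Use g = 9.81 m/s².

R_B ≈ 226 N

Sum moments about support A (its reaction then has zero moment arm).
Beam weight: 14.8 × 9.81 = 145.2 N down at 3.055 m → arm 3.055 m, τ = 145.2 × 3.055 = 443.6 N·m clockwise.
Sign: 28.7 × 9.81 = 281.5 N down at 4.27 m → arm 1.84 m, τ = 281.5 × 1.84 = 518 N·m clockwise.
Potted plant: 10.1 × 9.81 = 99.08 N down at 5.09 m → arm 1.02 m, τ = 99.08 × 1.02 = 101.1 N·m clockwise.
Paint can: 3.03 × 9.81 = 29.72 N down at 2.71 m → arm 3.4 m, τ = 29.72 × 3.4 = 101 N·m clockwise.
Net load moment about support A = 1164 N·m clockwise.
Reaction R at support B is upward at 0.97 m, arm 5.14 m → moment R × 5.14 counterclockwise.
Setting net torque to zero: R × 5.14 = 1164 → R = 226 N.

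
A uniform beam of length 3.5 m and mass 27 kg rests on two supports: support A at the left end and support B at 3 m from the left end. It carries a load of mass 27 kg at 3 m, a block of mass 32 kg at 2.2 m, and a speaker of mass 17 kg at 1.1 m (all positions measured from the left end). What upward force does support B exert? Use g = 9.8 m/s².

R_B ≈ 710 N

Sum moments about support A (its reaction then has zero moment arm).
Beam weight: 27 × 9.8 = 264.6 N down at 1.75 m → arm 1.75 m, τ = 264.6 × 1.75 = 463.1 N·m clockwise.
Load: 27 × 9.8 = 264.6 N down at 3 m → arm 3 m, τ = 264.6 × 3 = 793.8 N·m clockwise.
Block: 32 × 9.8 = 313.6 N down at 2.2 m → arm 2.2 m, τ = 313.6 × 2.2 = 689.9 N·m clockwise.
Speaker: 17 × 9.8 = 166.6 N down at 1.1 m → arm 1.1 m, τ = 166.6 × 1.1 = 183.3 N·m clockwise.
Net load moment about support A = 2130 N·m clockwise.
Reaction R at support B is upward at 3 m, arm 3 m → moment R × 3 counterclockwise.
Στ = 0 ⇒ R × 3 = 2130 ⇒ R = 710 N.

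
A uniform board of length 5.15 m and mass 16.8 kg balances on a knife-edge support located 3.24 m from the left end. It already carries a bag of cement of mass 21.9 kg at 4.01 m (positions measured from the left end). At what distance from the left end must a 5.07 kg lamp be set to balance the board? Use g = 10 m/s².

x ≈ 2.12 m from the left end

Sum moments about the knife-edge support (at 3.24 m from the left end) (the support reaction has zero arm there).
Beam weight: 16.8 × 10 = 168 N down at 2.575 m → arm 0.665 m, τ = 168 × 0.665 = 111.7 N·m counterclockwise.
Bag of cement: 21.9 × 10 = 219 N down at 4.01 m → arm 0.77 m, τ = 219 × 0.77 = 168.6 N·m clockwise.
Net moment of existing loads = 56.9 N·m clockwise.
The lamp weighs 5.07 × 10 = 50.7 N and must supply an equal counterclockwise moment, so its lever arm about the knife-edge support is 56.9 / 50.7 = 1.12 m.
That puts it at 3.24 − 1.12 = 2.12 m from the left end.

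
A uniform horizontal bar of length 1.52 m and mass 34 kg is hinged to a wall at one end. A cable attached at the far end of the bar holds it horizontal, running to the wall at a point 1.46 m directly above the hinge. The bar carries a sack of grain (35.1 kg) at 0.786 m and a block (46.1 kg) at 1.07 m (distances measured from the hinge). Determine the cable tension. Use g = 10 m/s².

About the hinge:
Beam weight: 34 × 10 = 340 N down at 0.76 m → arm 0.76 m, τ = 340 × 0.76 = 258.4 N·m clockwise.
Sack of grain: 35.1 × 10 = 351 N down at 0.786 m → arm 0.786 m, τ = 351 × 0.786 = 275.9 N·m clockwise.
Block: 46.1 × 10 = 461 N down at 1.07 m → arm 1.07 m, τ = 461 × 1.07 = 493.3 N·m clockwise.
Total clockwise load moment = 1028 N·m.
The cable tension T acts at 1.52 m; only its component perpendicular to the bar, T sinθ, produces torque. sinθ = h/√(h²+d²) = 1.46/√(1.46²+1.52²) = 0.6927.
For rotational equilibrium, T × 1.52 × 0.6927 = 1028, so T = 1028 / 1.053 = 976 N.

T ≈ 976 N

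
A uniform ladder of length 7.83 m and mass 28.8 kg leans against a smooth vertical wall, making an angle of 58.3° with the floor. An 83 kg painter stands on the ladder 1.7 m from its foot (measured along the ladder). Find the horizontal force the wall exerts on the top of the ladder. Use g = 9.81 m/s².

Taking torques about the foot of the ladder:
Ladder weight 28.8×9.81 = 282.5 N acts at 3.915 m along the ladder; its horizontal arm is 3.915·cos58.3° = 2.057 m → τ = 581.1 N·m clockwise.
Painter: 83×9.81 = 814.2 N at 1.7 m → arm 0.8933 m → τ = 727.3 N·m clockwise.
Wall normal N acts horizontally at the top; its moment arm is the height L sinθ = 7.83·sin58.3° = 6.662 m, counterclockwise.
For rotational equilibrium, N × 6.662 = 1308, so N = 196 N.

N_wall ≈ 196 N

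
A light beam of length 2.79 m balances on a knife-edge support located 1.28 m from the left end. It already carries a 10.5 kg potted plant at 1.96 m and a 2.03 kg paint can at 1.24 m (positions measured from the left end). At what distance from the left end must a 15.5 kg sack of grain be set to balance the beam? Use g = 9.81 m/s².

Taking torques about the knife-edge support (at 1.28 m from the left end):
Potted plant: 10.5 × 9.81 = 103 N down at 1.96 m → arm 0.68 m, τ = 103 × 0.68 = 70.04 N·m clockwise.
Paint can: 2.03 × 9.81 = 19.91 N down at 1.24 m → arm 0.04 m, τ = 19.91 × 0.04 = 0.7964 N·m counterclockwise.
Net moment of existing loads = 69.24 N·m clockwise.
The sack of grain weighs 15.5 × 9.81 = 152.1 N and must supply an equal counterclockwise moment, so its lever arm about the knife-edge support is 69.24 / 152.1 = 0.455 m.
That puts it at 1.28 − 0.455 = 0.825 m from the left end.

x ≈ 0.825 m from the left end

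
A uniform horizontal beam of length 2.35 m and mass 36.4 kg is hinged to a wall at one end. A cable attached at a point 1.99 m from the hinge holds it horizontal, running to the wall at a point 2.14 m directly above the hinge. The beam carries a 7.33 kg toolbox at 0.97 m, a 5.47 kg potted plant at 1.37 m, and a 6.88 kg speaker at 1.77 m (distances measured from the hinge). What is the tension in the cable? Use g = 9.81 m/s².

Take moments about the hinge.
Beam weight: 36.4 × 9.81 = 357.1 N down at 1.175 m → arm 1.175 m, τ = 357.1 × 1.175 = 419.6 N·m clockwise.
Toolbox: 7.33 × 9.81 = 71.91 N down at 0.97 m → arm 0.97 m, τ = 71.91 × 0.97 = 69.75 N·m clockwise.
Potted plant: 5.47 × 9.81 = 53.66 N down at 1.37 m → arm 1.37 m, τ = 53.66 × 1.37 = 73.51 N·m clockwise.
Speaker: 6.88 × 9.81 = 67.49 N down at 1.77 m → arm 1.77 m, τ = 67.49 × 1.77 = 119.5 N·m clockwise.
Total clockwise load moment = 682.4 N·m.
The cable tension T acts at 1.99 m; only its component perpendicular to the beam, T sinθ, produces torque. sinθ = h/√(h²+d²) = 2.14/√(2.14²+1.99²) = 0.7323.
Setting net torque to zero: T × 1.99 × 0.7323 = 682.4 → T = 682.4 / 1.457 = 468 N.

T ≈ 468 N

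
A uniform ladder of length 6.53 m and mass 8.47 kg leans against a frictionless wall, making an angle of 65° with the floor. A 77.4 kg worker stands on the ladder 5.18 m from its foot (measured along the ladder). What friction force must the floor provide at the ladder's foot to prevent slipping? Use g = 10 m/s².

About the foot of the ladder:
Ladder weight 8.47×10 = 84.7 N acts at 3.265 m along the ladder; its horizontal arm is 3.265·cos65° = 1.38 m → τ = 116.9 N·m clockwise.
Worker: 77.4×10 = 774 N at 5.18 m → arm 2.189 m → τ = 1694 N·m clockwise.
Wall normal N acts horizontally at the top; its moment arm is the height L sinθ = 6.53·sin65° = 5.918 m, counterclockwise.
Στ = 0 ⇒ N × 5.918 = 1811 ⇒ N = 306 N.
ΣFx = 0: friction at the foot balances the wall's push, so f = N_wall = 306 N.

f ≈ 306 N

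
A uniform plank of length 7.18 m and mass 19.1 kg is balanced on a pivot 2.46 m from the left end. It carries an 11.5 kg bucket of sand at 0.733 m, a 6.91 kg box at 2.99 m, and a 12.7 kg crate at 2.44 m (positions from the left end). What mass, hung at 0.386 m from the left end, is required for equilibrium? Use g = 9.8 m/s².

Choose the pivot (at 2.46 m from the left end) as the axis so the support reaction has zero arm there.
Beam weight: 19.1 × 9.8 = 187.2 N down at 3.59 m → arm 1.13 m, τ = 187.2 × 1.13 = 211.5 N·m clockwise.
Bucket of sand: 11.5 × 9.8 = 112.7 N down at 0.733 m → arm 1.727 m, τ = 112.7 × 1.727 = 194.6 N·m counterclockwise.
Box: 6.91 × 9.8 = 67.72 N down at 2.99 m → arm 0.53 m, τ = 67.72 × 0.53 = 35.89 N·m clockwise.
Crate: 12.7 × 9.8 = 124.5 N down at 2.44 m → arm 0.02 m, τ = 124.5 × 0.02 = 2.49 N·m counterclockwise.
Net moment of known loads = 50.3 N·m clockwise.
An unknown mass m at 0.386 m has arm 2.074 m; its moment is m·g·2.074 counterclockwise.
Balancing moments: m × 9.8 × 2.074 = 50.3, giving m = 50.3 / (9.8 × 2.074) = 2.47 kg.

m ≈ 2.47 kg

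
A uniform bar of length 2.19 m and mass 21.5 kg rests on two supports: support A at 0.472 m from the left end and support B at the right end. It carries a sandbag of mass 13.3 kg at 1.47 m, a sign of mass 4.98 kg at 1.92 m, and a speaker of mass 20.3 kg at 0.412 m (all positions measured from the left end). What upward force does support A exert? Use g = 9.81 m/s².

Choose support B as the axis so its reaction then has zero moment arm.
Beam weight: 21.5 × 9.81 = 210.9 N down at 1.095 m → arm 1.095 m, τ = 210.9 × 1.095 = 230.9 N·m counterclockwise.
Sandbag: 13.3 × 9.81 = 130.5 N down at 1.47 m → arm 0.72 m, τ = 130.5 × 0.72 = 93.96 N·m counterclockwise.
Sign: 4.98 × 9.81 = 48.85 N down at 1.92 m → arm 0.27 m, τ = 48.85 × 0.27 = 13.19 N·m counterclockwise.
Speaker: 20.3 × 9.81 = 199.1 N down at 0.412 m → arm 1.778 m, τ = 199.1 × 1.778 = 354 N·m counterclockwise.
Net load moment about support B = 692 N·m counterclockwise.
Reaction R at support A is upward at 0.472 m, arm 1.718 m → moment R × 1.718 clockwise.
Balancing moments: R × 1.718 = 692, giving R = 403 N.

R_A ≈ 403 N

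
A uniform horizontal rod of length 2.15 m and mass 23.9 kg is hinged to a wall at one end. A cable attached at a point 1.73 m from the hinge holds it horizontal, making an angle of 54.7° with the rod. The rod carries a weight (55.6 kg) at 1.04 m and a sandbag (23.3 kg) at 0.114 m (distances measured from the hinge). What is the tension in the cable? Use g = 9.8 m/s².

T ≈ 598 N

Taking torques about the hinge:
Beam weight: 23.9 × 9.8 = 234.2 N down at 1.075 m → arm 1.075 m, τ = 234.2 × 1.075 = 251.8 N·m clockwise.
Weight: 55.6 × 9.8 = 544.9 N down at 1.04 m → arm 1.04 m, τ = 544.9 × 1.04 = 566.7 N·m clockwise.
Sandbag: 23.3 × 9.8 = 228.3 N down at 0.114 m → arm 0.114 m, τ = 228.3 × 0.114 = 26.03 N·m clockwise.
Total clockwise load moment = 844.5 N·m.
The cable tension T acts at 1.73 m; only its component perpendicular to the rod, T sinθ, produces torque. sin 54.7° = 0.8161.
For rotational equilibrium, T × 1.73 × 0.8161 = 844.5, so T = 844.5 / 1.412 = 598 N.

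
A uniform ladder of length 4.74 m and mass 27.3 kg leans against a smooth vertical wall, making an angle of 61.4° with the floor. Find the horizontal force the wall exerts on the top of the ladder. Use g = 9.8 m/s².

N_wall ≈ 72.9 N

Take moments about the foot of the ladder.
Ladder weight 27.3×9.8 = 267.5 N acts at 2.37 m along the ladder; its horizontal arm is 2.37·cos61.4° = 1.134 m → τ = 303.3 N·m clockwise.
Wall normal N acts horizontally at the top; its moment arm is the height L sinθ = 4.74·sin61.4° = 4.162 m, counterclockwise.
Setting net torque to zero: N × 4.162 = 303.3 → N = 72.9 N.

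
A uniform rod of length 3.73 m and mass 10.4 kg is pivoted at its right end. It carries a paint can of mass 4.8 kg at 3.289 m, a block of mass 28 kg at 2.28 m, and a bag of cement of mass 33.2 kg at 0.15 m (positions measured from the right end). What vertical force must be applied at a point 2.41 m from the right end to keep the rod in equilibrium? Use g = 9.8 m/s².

About the right end:
Beam weight: 10.4 × 9.8 = 101.9 N down at 1.865 m → arm 1.865 m, τ = 101.9 × 1.865 = 190 N·m counterclockwise.
Paint can: 4.8 × 9.8 = 47.04 N down at 3.289 m → arm 3.289 m, τ = 47.04 × 3.289 = 154.7 N·m counterclockwise.
Block: 28 × 9.8 = 274.4 N down at 2.28 m → arm 2.28 m, τ = 274.4 × 2.28 = 625.6 N·m counterclockwise.
Bag of cement: 33.2 × 9.8 = 325.4 N down at 0.15 m → arm 0.15 m, τ = 325.4 × 0.15 = 48.81 N·m counterclockwise.
Net moment of the loads = 1019 N·m counterclockwise.
The upward force F acts at a point 2.41 m from the right end, arm 2.41 m, giving F × 2.41 clockwise.
Setting net torque to zero: F × 2.41 = 1019 → F = 1019 / 2.41 = 423 N.

F ≈ 423 N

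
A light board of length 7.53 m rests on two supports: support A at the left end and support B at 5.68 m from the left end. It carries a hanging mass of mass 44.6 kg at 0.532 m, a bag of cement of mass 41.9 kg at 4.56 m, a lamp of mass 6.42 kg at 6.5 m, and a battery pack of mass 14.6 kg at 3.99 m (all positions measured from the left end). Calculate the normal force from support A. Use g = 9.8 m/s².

Sum moments about support B (its reaction then has zero moment arm).
Hanging mass: 44.6 × 9.8 = 437.1 N down at 0.532 m → arm 5.148 m, τ = 437.1 × 5.148 = 2250 N·m counterclockwise.
Bag of cement: 41.9 × 9.8 = 410.6 N down at 4.56 m → arm 1.12 m, τ = 410.6 × 1.12 = 459.9 N·m counterclockwise.
Lamp: 6.42 × 9.8 = 62.92 N down at 6.5 m → arm 0.82 m, τ = 62.92 × 0.82 = 51.59 N·m clockwise.
Battery pack: 14.6 × 9.8 = 143.1 N down at 3.99 m → arm 1.69 m, τ = 143.1 × 1.69 = 241.8 N·m counterclockwise.
Net load moment about support B = 2900 N·m counterclockwise.
Reaction R at support A is upward at 0 m, arm 5.68 m → moment R × 5.68 clockwise.
Στ = 0 ⇒ R × 5.68 = 2900 ⇒ R = 511 N.

R_A ≈ 511 N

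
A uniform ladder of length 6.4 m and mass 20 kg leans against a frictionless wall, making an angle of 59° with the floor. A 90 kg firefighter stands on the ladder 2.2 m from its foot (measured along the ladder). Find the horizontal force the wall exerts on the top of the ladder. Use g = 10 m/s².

N_wall ≈ 246 N

Sum moments about the foot of the ladder (the floor normal and friction both act there and drop out).
Ladder weight 20×10 = 200 N acts at 3.2 m along the ladder; its horizontal arm is 3.2·cos59° = 1.648 m → τ = 329.6 N·m clockwise.
Firefighter: 90×10 = 900 N at 2.2 m → arm 1.133 m → τ = 1020 N·m clockwise.
Wall normal N acts horizontally at the top; its moment arm is the height L sinθ = 6.4·sin59° = 5.486 m, counterclockwise.
Balancing moments: N × 5.486 = 1350, giving N = 246 N.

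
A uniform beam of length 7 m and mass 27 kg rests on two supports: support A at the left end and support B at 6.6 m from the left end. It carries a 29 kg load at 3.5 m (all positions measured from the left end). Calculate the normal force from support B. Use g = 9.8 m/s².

R_B ≈ 291 N

Taking torques about support A:
Beam weight: 27 × 9.8 = 264.6 N down at 3.5 m → arm 3.5 m, τ = 264.6 × 3.5 = 926.1 N·m clockwise.
Load: 29 × 9.8 = 284.2 N down at 3.5 m → arm 3.5 m, τ = 284.2 × 3.5 = 994.7 N·m clockwise.
Net load moment about support A = 1921 N·m clockwise.
Reaction R at support B is upward at 6.6 m, arm 6.6 m → moment R × 6.6 counterclockwise.
Setting net torque to zero: R × 6.6 = 1921 → R = 291 N.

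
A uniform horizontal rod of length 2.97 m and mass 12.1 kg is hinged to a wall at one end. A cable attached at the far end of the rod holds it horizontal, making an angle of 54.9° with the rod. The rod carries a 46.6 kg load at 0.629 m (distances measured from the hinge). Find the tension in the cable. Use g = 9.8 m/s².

Take moments about the hinge.
Beam weight: 12.1 × 9.8 = 118.6 N down at 1.485 m → arm 1.485 m, τ = 118.6 × 1.485 = 176.1 N·m clockwise.
Load: 46.6 × 9.8 = 456.7 N down at 0.629 m → arm 0.629 m, τ = 456.7 × 0.629 = 287.3 N·m clockwise.
Total clockwise load moment = 463.4 N·m.
The cable tension T acts at 2.97 m; only its component perpendicular to the rod, T sinθ, produces torque. sin 54.9° = 0.8181.
Στ = 0 ⇒ T × 2.97 × 0.8181 = 463.4 ⇒ T = 463.4 / 2.43 = 191 N.

T ≈ 191 N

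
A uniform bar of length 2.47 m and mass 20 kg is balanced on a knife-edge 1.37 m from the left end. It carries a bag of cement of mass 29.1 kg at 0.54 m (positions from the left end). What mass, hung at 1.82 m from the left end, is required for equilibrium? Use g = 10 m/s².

Take moments about the knife-edge (at 1.37 m from the left end).
Beam weight: 20 × 10 = 200 N down at 1.235 m → arm 0.135 m, τ = 200 × 0.135 = 27 N·m counterclockwise.
Bag of cement: 29.1 × 10 = 291 N down at 0.54 m → arm 0.83 m, τ = 291 × 0.83 = 241.5 N·m counterclockwise.
Net moment of known loads = 268.5 N·m counterclockwise.
An unknown mass m at 1.82 m has arm 0.45 m; its moment is m·g·0.45 clockwise.
Balancing moments: m × 10 × 0.45 = 268.5, giving m = 268.5 / (10 × 0.45) = 59.7 kg.

m ≈ 59.7 kg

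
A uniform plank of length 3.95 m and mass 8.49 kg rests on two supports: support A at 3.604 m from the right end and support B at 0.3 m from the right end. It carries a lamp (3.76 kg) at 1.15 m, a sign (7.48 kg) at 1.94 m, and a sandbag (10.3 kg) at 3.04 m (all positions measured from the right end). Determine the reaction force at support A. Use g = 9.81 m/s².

R_A ≈ 172 N

Taking torques about support B:
Beam weight: 8.49 × 9.81 = 83.29 N down at 1.975 m → arm 1.675 m, τ = 83.29 × 1.675 = 139.5 N·m counterclockwise.
Lamp: 3.76 × 9.81 = 36.89 N down at 1.15 m → arm 0.85 m, τ = 36.89 × 0.85 = 31.36 N·m counterclockwise.
Sign: 7.48 × 9.81 = 73.38 N down at 1.94 m → arm 1.64 m, τ = 73.38 × 1.64 = 120.3 N·m counterclockwise.
Sandbag: 10.3 × 9.81 = 101 N down at 3.04 m → arm 2.74 m, τ = 101 × 2.74 = 276.7 N·m counterclockwise.
Net load moment about support B = 567.9 N·m counterclockwise.
Reaction R at support A is upward at 3.604 m, arm 3.304 m → moment R × 3.304 clockwise.
For rotational equilibrium, R × 3.304 = 567.9, so R = 172 N.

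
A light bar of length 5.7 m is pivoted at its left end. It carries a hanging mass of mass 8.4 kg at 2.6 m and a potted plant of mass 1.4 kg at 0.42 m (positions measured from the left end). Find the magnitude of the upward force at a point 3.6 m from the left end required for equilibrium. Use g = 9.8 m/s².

F ≈ 61.1 N

Taking torques about the left end:
Hanging mass: 8.4 × 9.8 = 82.32 N down at 2.6 m → arm 2.6 m, τ = 82.32 × 2.6 = 214 N·m clockwise.
Potted plant: 1.4 × 9.8 = 13.72 N down at 0.42 m → arm 0.42 m, τ = 13.72 × 0.42 = 5.762 N·m clockwise.
Net moment of the loads = 219.8 N·m clockwise.
The upward force F acts at a point 3.6 m from the left end, arm 3.6 m, giving F × 3.6 counterclockwise.
Στ = 0 ⇒ F × 3.6 = 219.8 ⇒ F = 219.8 / 3.6 = 61.1 N.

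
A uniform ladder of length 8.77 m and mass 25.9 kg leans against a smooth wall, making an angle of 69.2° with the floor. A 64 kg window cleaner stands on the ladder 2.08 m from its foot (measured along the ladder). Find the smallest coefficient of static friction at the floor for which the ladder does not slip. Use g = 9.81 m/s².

Take moments about the foot of the ladder.
Ladder weight 25.9×9.81 = 254.1 N acts at 4.385 m along the ladder; its horizontal arm is 4.385·cos69.2° = 1.557 m → τ = 395.6 N·m clockwise.
Window cleaner: 64×9.81 = 627.8 N at 2.08 m → arm 0.7386 m → τ = 463.7 N·m clockwise.
Wall normal N acts horizontally at the top; its moment arm is the height L sinθ = 8.77·sin69.2° = 8.198 m, counterclockwise.
Balancing moments: N × 8.198 = 859.3, giving N = 104.8 N.
ΣFx = 0 ⇒ f = N_wall = 104.8 N. ΣFy = 0 ⇒ N_floor = 881.9 N.
μ_min = f / N_floor = 104.8 / 881.9 = 0.119.

μ_min ≈ 0.119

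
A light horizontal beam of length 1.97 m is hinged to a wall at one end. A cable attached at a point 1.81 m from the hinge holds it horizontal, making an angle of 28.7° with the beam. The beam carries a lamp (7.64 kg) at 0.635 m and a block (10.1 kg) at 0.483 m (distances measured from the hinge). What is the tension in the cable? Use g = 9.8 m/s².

Choose the hinge as the axis so the unknown hinge reaction has zero arm there.
Lamp: 7.64 × 9.8 = 74.87 N down at 0.635 m → arm 0.635 m, τ = 74.87 × 0.635 = 47.54 N·m clockwise.
Block: 10.1 × 9.8 = 98.98 N down at 0.483 m → arm 0.483 m, τ = 98.98 × 0.483 = 47.81 N·m clockwise.
Total clockwise load moment = 95.35 N·m.
The cable tension T acts at 1.81 m; only its component perpendicular to the beam, T sinθ, produces torque. sin 28.7° = 0.4802.
Balancing moments: T × 1.81 × 0.4802 = 95.35, giving T = 95.35 / 0.8692 = 110 N.

T ≈ 110 N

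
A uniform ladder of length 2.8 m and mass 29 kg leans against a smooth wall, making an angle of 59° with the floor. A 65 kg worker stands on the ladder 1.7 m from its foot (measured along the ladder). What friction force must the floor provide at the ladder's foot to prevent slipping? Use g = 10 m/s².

f ≈ 324 N

Take moments about the foot of the ladder.
Ladder weight 29×10 = 290 N acts at 1.4 m along the ladder; its horizontal arm is 1.4·cos59° = 0.7211 m → τ = 209.1 N·m clockwise.
Worker: 65×10 = 650 N at 1.7 m → arm 0.8756 m → τ = 569.1 N·m clockwise.
Wall normal N acts horizontally at the top; its moment arm is the height L sinθ = 2.8·sin59° = 2.4 m, counterclockwise.
Balancing moments: N × 2.4 = 778.2, giving N = 324 N.
ΣFx = 0: friction at the foot balances the wall's push, so f = N_wall = 324 N.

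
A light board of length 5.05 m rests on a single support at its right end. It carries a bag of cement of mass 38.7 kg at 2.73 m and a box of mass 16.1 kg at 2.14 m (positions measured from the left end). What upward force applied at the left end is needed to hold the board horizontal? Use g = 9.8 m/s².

F ≈ 265 N

Sum moments about the right end (the unknown pivot reaction has zero arm there).
Bag of cement: 38.7 × 9.8 = 379.3 N down at 2.73 m → arm 2.32 m, τ = 379.3 × 2.32 = 880 N·m counterclockwise.
Box: 16.1 × 9.8 = 157.8 N down at 2.14 m → arm 2.91 m, τ = 157.8 × 2.91 = 459.2 N·m counterclockwise.
Net moment of the loads = 1339 N·m counterclockwise.
The upward force F acts at the left end, arm 5.05 m, giving F × 5.05 clockwise.
For rotational equilibrium, F × 5.05 = 1339, so F = 1339 / 5.05 = 265 N.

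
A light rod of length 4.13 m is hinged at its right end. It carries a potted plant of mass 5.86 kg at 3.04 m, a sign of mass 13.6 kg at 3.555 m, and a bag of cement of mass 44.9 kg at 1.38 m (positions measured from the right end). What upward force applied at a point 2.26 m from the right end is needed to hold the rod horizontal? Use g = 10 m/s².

About the right end:
Potted plant: 5.86 × 10 = 58.6 N down at 3.04 m → arm 3.04 m, τ = 58.6 × 3.04 = 178.1 N·m counterclockwise.
Sign: 13.6 × 10 = 136 N down at 3.555 m → arm 3.555 m, τ = 136 × 3.555 = 483.5 N·m counterclockwise.
Bag of cement: 44.9 × 10 = 449 N down at 1.38 m → arm 1.38 m, τ = 449 × 1.38 = 619.6 N·m counterclockwise.
Net moment of the loads = 1281 N·m counterclockwise.
The upward force F acts at a point 2.26 m from the right end, arm 2.26 m, giving F × 2.26 clockwise.
Στ = 0 ⇒ F × 2.26 = 1281 ⇒ F = 1281 / 2.26 = 567 N.

F ≈ 567 N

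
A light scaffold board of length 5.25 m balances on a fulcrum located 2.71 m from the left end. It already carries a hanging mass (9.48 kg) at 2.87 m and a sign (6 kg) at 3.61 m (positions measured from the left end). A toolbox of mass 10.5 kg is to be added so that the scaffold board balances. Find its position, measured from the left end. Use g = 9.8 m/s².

x ≈ 2.05 m from the left end

Sum moments about the fulcrum (at 2.71 m from the left end) (the support reaction has zero arm there).
Hanging mass: 9.48 × 9.8 = 92.9 N down at 2.87 m → arm 0.16 m, τ = 92.9 × 0.16 = 14.86 N·m clockwise.
Sign: 6 × 9.8 = 58.8 N down at 3.61 m → arm 0.9 m, τ = 58.8 × 0.9 = 52.92 N·m clockwise.
Net moment of existing loads = 67.78 N·m clockwise.
The toolbox weighs 10.5 × 9.8 = 102.9 N and must supply an equal counterclockwise moment, so its lever arm about the fulcrum is 67.78 / 102.9 = 0.659 m.
That puts it at 2.71 − 0.659 = 2.05 m from the left end.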